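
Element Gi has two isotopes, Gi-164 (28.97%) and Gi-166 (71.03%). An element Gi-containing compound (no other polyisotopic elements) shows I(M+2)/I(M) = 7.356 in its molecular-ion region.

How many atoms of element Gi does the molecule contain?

3

With n Gi atoms, P(M+2)/P(M) = C(n,1)·p^(n−1)q / p^n = n·q/p = n · 0.7103/0.2897.
n = 7.356 × 0.2897/0.7103 = 3.00 ≈ 3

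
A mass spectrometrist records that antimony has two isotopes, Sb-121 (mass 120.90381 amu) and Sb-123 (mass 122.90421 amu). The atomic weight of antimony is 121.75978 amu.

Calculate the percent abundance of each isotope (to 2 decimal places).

Sb-121: 57.21%, Sb-123: 42.79%

Let x be the fractional abundance of Sb-121; then Sb-123 has abundance 1 − x.
120.90381·x + 122.90421·(1 − x) = 121.75978
(120.90381 − 122.90421)·x = 121.75978 − 122.90421
x = -1.14443 / -2.00040 = 0.57210 → 57.21% Sb-121, 42.79% Sb-123.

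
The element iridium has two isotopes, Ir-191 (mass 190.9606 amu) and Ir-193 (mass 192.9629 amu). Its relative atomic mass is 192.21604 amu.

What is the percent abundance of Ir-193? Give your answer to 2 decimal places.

Writing the weighted mean with unknown fraction x of Ir-191:
190.9606·x + 192.9629·(1 − x) = 192.21604
(190.9606 − 192.9629)·x = 192.21604 − 192.9629
x = -0.74686 / -2.0023 = 0.37300 → 37.30% Ir-191, 62.70% Ir-193.

62.70%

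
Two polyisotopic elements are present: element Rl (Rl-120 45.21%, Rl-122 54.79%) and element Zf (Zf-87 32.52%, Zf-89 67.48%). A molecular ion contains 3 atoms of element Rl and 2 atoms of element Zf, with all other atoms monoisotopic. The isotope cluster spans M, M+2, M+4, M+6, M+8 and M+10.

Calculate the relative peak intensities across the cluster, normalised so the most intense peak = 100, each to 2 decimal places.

Element Rl pattern (n=3): 0.09240671 : 0.33596309 : 0.40715368 : 0.16447652
Element Zf pattern (n=2): 0.10575504 : 0.43888992 : 0.45535504
Convolve the two distributions (both contribute in 2-u steps):
  M: 0.09240671×0.10575504 = 0.009772
  M+2: 0.09240671×0.43888992 + 0.33596309×0.10575504 = 0.076086
  M+4: 0.09240671×0.45535504 + 0.33596309×0.43888992 + 0.40715368×0.10575504 = 0.232587
  M+6: 0.33596309×0.45535504 + 0.40715368×0.43888992 + 0.16447652×0.10575504 = 0.349072
  M+8: 0.40715368×0.45535504 + 0.16447652×0.43888992 = 0.257587
  M+10: 0.16447652×0.45535504 = 0.074895
Scale to base peak (0.349072) = 100: 2.80 : 21.80 : 66.63 : 100.00 : 73.79 : 21.46

2.80 : 21.80 : 66.63 : 100.00 : 73.79 : 21.46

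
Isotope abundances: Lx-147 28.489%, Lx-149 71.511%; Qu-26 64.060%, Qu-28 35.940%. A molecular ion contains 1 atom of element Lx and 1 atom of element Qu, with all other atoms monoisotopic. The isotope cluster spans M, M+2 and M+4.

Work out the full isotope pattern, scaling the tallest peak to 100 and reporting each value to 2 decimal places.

32.56 : 100.00 : 45.85

Element Lx pattern (n=1): 0.28489 : 0.71511
Element Qu pattern (n=1): 0.6406 : 0.3594
Convolve the two distributions (both contribute in 2-u steps):
  M: 0.28489×0.6406 = 0.182501
  M+2: 0.28489×0.3594 + 0.71511×0.6406 = 0.560489
  M+4: 0.71511×0.3594 = 0.257011
Scale to base peak (0.560489) = 100: 32.56 : 100.00 : 45.85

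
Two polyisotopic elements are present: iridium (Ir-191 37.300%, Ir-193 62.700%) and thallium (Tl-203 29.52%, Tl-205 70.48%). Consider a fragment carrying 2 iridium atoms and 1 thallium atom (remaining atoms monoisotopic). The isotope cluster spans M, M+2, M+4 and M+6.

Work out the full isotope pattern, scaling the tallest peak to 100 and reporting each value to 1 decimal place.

9.2 : 53.0 : 100.0 : 62.2

Iridium pattern (n=2): 0.139129 : 0.467742 : 0.393129
Thallium pattern (n=1): 0.2952 : 0.7048
Convolve the two distributions (both contribute in 2-u steps):
  M: 0.139129×0.2952 = 0.041071
  M+2: 0.139129×0.7048 + 0.467742×0.2952 = 0.236136
  M+4: 0.467742×0.7048 + 0.393129×0.2952 = 0.445716
  M+6: 0.393129×0.7048 = 0.277077
Scale to base peak (0.445716) = 100: 9.2 : 53.0 : 100.0 : 62.2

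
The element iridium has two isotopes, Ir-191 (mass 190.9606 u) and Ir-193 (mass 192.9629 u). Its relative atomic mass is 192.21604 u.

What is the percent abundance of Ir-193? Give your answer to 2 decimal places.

62.70%

Writing the weighted mean with unknown fraction x of Ir-191:
190.9606·x + 192.9629·(1 − x) = 192.21604
(190.9606 − 192.9629)·x = 192.21604 − 192.9629
x = -0.74686 / -2.0023 = 0.37300 → 37.30% Ir-191, 62.70% Ir-193.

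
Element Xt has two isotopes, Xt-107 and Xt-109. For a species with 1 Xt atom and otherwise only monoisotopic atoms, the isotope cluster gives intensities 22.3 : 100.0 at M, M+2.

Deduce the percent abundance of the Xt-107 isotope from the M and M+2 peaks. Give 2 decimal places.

18.23%

Let p = fractional abundance of Xt-107. I(M+2)/I(M) = [C(1,1)·p^0·(1−p)] / p^1 = 1·(1−p)/p = 100.0/22.3 = 4.4843
(1−p)/p = 4.4843/1 = 4.4843  ⇒  p = 1/(1 + 4.4843) = 0.1823
Xt-107: 18.23%, Xt-109: 81.77%.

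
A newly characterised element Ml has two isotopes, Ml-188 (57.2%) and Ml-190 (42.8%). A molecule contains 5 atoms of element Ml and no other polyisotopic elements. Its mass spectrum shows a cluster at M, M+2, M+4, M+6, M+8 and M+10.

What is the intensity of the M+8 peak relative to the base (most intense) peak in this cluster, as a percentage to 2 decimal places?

27.99%

Term probabilities: M 0.0612, M+2 0.2291, M+4 0.3428, M+6 0.2565, M+8 0.0960, M+10 0.0144. Base peak = M+4.
P(M+4) = C(5,2) × 0.572^3 × 0.428^2 = 10 × 0.18714925 × 0.183184 = 0.342827 (base)
P(M+8) = C(5,4) × 0.572^1 × 0.428^4 = 5 × 0.5720 × 0.03355638 = 0.095971
Relative intensity = 0.095971 / 0.342827 × 100 = 27.99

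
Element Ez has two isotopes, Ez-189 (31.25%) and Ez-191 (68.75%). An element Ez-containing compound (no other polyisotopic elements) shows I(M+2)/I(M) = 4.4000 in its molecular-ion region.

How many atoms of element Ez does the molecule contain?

2

For n independent Ez atoms, I(M+2)/I(M) = n · (abundance Ez-191) / (abundance Ez-189) = n · 0.6875/0.3125.
n = 4.4000 × 0.3125/0.6875 = 2.00 ≈ 2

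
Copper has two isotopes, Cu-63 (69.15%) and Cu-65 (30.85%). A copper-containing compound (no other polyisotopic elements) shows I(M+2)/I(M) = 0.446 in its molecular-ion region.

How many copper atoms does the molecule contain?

1

The M+2/M ratio from n Cu atoms is n · q/p = n · 0.3085/0.6915.
n = 0.446 × 0.6915/0.3085 = 1.00 ≈ 1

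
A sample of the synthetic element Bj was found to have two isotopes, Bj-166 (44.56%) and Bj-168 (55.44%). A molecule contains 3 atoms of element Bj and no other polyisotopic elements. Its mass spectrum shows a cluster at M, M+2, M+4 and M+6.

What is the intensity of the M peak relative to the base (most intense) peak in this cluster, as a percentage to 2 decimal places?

Term probabilities: M 0.0885, M+2 0.3302, M+4 0.4109, M+6 0.1704. Base peak = M+4.
P(M+4) = C(3,2) × 0.4456^1 × 0.5544^2 = 3 × 0.4456 × 0.30735936 = 0.410878 (base)
P(M) = C(3,0) × 0.4456^3 × 0.5544^0 = 1 × 0.08847805 × 1.0000 = 0.088478
Relative intensity = 0.088478 / 0.410878 × 100 = 21.53

21.53%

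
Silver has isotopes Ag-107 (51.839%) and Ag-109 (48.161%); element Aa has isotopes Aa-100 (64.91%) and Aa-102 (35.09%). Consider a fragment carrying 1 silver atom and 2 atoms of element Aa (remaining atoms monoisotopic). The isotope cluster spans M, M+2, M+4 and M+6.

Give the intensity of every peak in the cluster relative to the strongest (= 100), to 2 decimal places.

49.75 : 100.00 : 64.51 : 13.51

Silver pattern (n=1): 0.51839 : 0.48161
Element Aa pattern (n=2): 0.42133081 : 0.45553838 : 0.12313081
Convolve the two distributions (both contribute in 2-u steps):
  M: 0.51839×0.42133081 = 0.218414
  M+2: 0.51839×0.45553838 + 0.48161×0.42133081 = 0.439064
  M+4: 0.51839×0.12313081 + 0.48161×0.45553838 = 0.283222
  M+6: 0.48161×0.12313081 = 0.059301
Scale to base peak (0.439064) = 100: 49.75 : 100.00 : 64.51 : 13.51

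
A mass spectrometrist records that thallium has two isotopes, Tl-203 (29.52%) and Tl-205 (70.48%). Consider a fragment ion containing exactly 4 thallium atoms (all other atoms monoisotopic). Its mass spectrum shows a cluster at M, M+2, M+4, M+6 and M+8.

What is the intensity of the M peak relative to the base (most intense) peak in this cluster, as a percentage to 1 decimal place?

(0.2952 + 0.7048)^4 gives M 0.0076, M+2 0.0725, M+4 0.2597, M+6 0.4134, M+8 0.2468; the largest is M+6.
P(M+6) = C(4,3) × 0.2952^1 × 0.7048^3 = 4 × 0.2952 × 0.35010449 = 0.413403 (base)
P(M) = C(4,0) × 0.2952^4 × 0.7048^0 = 1 × 0.00759391 × 1.0000 = 0.007594
Relative intensity = 0.007594 / 0.413403 × 100 = 1.8

1.8%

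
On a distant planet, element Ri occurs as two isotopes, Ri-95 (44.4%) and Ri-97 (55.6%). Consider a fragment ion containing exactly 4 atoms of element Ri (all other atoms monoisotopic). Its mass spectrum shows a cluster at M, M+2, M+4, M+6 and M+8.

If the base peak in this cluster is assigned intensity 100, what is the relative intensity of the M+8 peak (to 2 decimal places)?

26.14

Binomial terms of (0.444 + 0.556)^4: M 0.0389, M+2 0.1947, M+4 0.3657, M+6 0.3053, M+8 0.0956 → M+4 is the base peak.
P(M+4) = C(4,2) × 0.444^2 × 0.556^2 = 6 × 0.197136 × 0.309136 = 0.365651 (base)
P(M+8) = C(4,4) × 0.444^0 × 0.556^4 = 1 × 1.0000 × 0.09556507 = 0.095565
Relative intensity = 0.095565 / 0.365651 × 100 = 26.14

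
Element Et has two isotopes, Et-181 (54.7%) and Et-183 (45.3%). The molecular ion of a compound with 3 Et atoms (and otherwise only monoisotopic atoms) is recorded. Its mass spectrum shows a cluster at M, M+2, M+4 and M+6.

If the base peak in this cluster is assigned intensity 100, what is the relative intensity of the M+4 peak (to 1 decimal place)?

82.8

Term probabilities: M 0.1637, M+2 0.4066, M+4 0.3367, M+6 0.0930. Base peak = M+2.
P(M+2) = C(3,1) × 0.547^2 × 0.453^1 = 3 × 0.299209 × 0.4530 = 0.406625 (base)
P(M+4) = C(3,2) × 0.547^1 × 0.453^2 = 3 × 0.5470 × 0.205209 = 0.336748
Relative intensity = 0.336748 / 0.406625 × 100 = 82.8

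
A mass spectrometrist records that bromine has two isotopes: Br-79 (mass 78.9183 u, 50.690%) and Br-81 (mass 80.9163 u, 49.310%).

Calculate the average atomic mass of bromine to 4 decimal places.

The abundance-weighted mean is 0.50690 × 78.9183 + 0.49310 × 80.9163
= 40.00369 + 39.89983 = 79.90352 u

79.9035 u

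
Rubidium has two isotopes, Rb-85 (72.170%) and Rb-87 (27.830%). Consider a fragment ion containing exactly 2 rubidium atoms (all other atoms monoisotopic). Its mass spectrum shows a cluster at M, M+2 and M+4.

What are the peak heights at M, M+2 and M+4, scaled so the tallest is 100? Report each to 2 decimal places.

100.00 : 77.12 : 14.87

The 2 Rb atoms are independent, so intensities follow the terms of (0.72170 + 0.27830)^2.
P(M) = 0.72170^2 = 0.520851
P(M+2) = 2 × 0.72170^1 × 0.27830^1 = 0.401698
P(M+4) = 0.27830^2 = 0.077451
The M peak is largest (0.520851); scaling to 100 gives 100.00 : 77.12 : 14.87.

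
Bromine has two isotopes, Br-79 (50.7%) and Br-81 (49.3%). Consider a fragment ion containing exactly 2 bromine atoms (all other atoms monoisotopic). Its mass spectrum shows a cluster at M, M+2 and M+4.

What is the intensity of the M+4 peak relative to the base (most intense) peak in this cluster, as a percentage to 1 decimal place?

Binomial terms of (0.507 + 0.493)^2: M 0.2570, M+2 0.4999, M+4 0.2430 → M+2 is the base peak.
P(M+2) = C(2,1) × 0.507^1 × 0.493^1 = 2 × 0.5070 × 0.4930 = 0.499902 (base)
P(M+4) = C(2,2) × 0.507^0 × 0.493^2 = 1 × 1.0000 × 0.243049 = 0.243049
Relative intensity = 0.243049 / 0.499902 × 100 = 48.6

48.6%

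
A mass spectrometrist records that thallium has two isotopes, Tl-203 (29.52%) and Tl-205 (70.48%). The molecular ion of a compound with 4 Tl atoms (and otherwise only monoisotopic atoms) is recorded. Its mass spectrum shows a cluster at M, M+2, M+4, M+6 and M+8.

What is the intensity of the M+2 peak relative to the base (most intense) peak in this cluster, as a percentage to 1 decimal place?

Term probabilities: M 0.0076, M+2 0.0725, M+4 0.2597, M+6 0.4134, M+8 0.2468. Base peak = M+6.
P(M+6) = C(4,3) × 0.2952^1 × 0.7048^3 = 4 × 0.2952 × 0.35010449 = 0.413403 (base)
P(M+2) = C(4,1) × 0.2952^3 × 0.7048^1 = 4 × 0.02572463 × 0.7048 = 0.072523
Relative intensity = 0.072523 / 0.413403 × 100 = 17.5

17.5%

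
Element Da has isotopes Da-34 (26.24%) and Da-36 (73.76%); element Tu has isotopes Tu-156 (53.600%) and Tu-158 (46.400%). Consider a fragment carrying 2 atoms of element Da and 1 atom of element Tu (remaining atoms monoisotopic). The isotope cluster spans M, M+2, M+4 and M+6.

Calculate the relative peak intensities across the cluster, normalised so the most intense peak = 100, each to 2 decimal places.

7.83 : 50.81 : 100.00 : 53.57

Element Da pattern (n=2): 0.06885376 : 0.38709248 : 0.54405376
Element Tu pattern (n=1): 0.5360 : 0.4640
Convolve the two distributions (both contribute in 2-u steps):
  M: 0.06885376×0.5360 = 0.036906
  M+2: 0.06885376×0.4640 + 0.38709248×0.5360 = 0.239430
  M+4: 0.38709248×0.4640 + 0.54405376×0.5360 = 0.471224
  M+6: 0.54405376×0.4640 = 0.252441
Scale to base peak (0.471224) = 100: 7.83 : 50.81 : 100.00 : 53.57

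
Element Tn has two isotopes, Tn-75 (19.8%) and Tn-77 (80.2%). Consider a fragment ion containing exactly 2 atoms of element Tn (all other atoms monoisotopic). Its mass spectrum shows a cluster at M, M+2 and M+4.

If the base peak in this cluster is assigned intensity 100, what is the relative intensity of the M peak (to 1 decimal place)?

6.1

Binomial terms of (0.198 + 0.802)^2: M 0.0392, M+2 0.3176, M+4 0.6432 → M+4 is the base peak.
P(M+4) = C(2,2) × 0.198^0 × 0.802^2 = 1 × 1.0000 × 0.643204 = 0.643204 (base)
P(M) = C(2,0) × 0.198^2 × 0.802^0 = 1 × 0.039204 × 1.0000 = 0.039204
Relative intensity = 0.039204 / 0.643204 × 100 = 6.1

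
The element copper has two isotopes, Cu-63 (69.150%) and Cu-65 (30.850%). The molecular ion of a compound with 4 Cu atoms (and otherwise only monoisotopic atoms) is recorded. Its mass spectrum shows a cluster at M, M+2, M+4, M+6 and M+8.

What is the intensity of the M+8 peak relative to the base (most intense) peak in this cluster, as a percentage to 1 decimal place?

(0.69150 + 0.30850)^4 gives M 0.2286, M+2 0.4080, M+4 0.2731, M+6 0.0812, M+8 0.0091; the largest is M+2.
P(M+2) = C(4,1) × 0.69150^3 × 0.30850^1 = 4 × 0.33065611 × 0.3085 = 0.408030 (base)
P(M+8) = C(4,4) × 0.69150^0 × 0.30850^4 = 1 × 1.0000 × 0.00905776 = 0.009058
Relative intensity = 0.009058 / 0.408030 × 100 = 2.2

2.2%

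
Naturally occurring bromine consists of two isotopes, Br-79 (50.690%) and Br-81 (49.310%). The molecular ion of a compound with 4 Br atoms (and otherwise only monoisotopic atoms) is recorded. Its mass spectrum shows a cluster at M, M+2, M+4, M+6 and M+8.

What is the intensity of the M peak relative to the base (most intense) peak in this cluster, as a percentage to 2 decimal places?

17.61%

Term probabilities: M 0.0660, M+2 0.2569, M+4 0.3749, M+6 0.2431, M+8 0.0591. Base peak = M+4.
P(M+4) = C(4,2) × 0.50690^2 × 0.49310^2 = 6 × 0.25694761 × 0.24314761 = 0.374857 (base)
P(M) = C(4,0) × 0.50690^4 × 0.49310^0 = 1 × 0.06602207 × 1.0000 = 0.066022
Relative intensity = 0.066022 / 0.374857 × 100 = 17.61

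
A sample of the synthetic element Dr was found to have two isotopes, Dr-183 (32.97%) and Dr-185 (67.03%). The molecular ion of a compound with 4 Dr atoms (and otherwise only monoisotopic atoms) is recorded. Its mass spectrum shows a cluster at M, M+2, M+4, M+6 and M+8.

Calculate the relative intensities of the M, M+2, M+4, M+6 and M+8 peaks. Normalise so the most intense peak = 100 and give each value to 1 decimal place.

Expanding (0.3297 + 0.6703)^4:
P(M) = 0.3297^4 = 0.011816
P(M+2) = 4 × 0.3297^3 × 0.6703^1 = 0.096092
P(M+4) = 6 × 0.3297^2 × 0.6703^2 = 0.293040
P(M+6) = 4 × 0.3297^1 × 0.6703^3 = 0.397179
P(M+8) = 0.6703^4 = 0.201872
The M+6 peak is largest (0.397179); scaling to 100 gives 3.0 : 24.2 : 73.8 : 100.0 : 50.8.

3.0 : 24.2 : 73.8 : 100.0 : 50.8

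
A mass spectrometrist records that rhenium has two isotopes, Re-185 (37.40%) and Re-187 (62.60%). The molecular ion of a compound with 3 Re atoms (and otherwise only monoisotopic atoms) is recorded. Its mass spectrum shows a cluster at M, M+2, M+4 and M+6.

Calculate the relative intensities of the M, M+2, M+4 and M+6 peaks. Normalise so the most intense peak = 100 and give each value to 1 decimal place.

Each Re atom is independently Re-185 (p = 0.3740) or Re-187 (q = 0.6260); the cluster is the binomial expansion (p + q)^3.
P(M) = 0.3740^3 = 0.052314
P(M+2) = 3 × 0.3740^2 × 0.6260^1 = 0.262687
P(M+4) = 3 × 0.3740^1 × 0.6260^2 = 0.439685
P(M+6) = 0.6260^3 = 0.245314
The M+4 peak is largest (0.439685); scaling to 100 gives 11.9 : 59.7 : 100.0 : 55.8.

11.9 : 59.7 : 100.0 : 55.8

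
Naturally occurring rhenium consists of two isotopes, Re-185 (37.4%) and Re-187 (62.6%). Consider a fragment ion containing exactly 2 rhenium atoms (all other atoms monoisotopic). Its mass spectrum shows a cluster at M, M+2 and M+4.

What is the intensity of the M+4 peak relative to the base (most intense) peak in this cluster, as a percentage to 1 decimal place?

Binomial terms of (0.374 + 0.626)^2: M 0.1399, M+2 0.4682, M+4 0.3919 → M+2 is the base peak.
P(M+2) = C(2,1) × 0.374^1 × 0.626^1 = 2 × 0.3740 × 0.6260 = 0.468248 (base)
P(M+4) = C(2,2) × 0.374^0 × 0.626^2 = 1 × 1.0000 × 0.391876 = 0.391876
Relative intensity = 0.391876 / 0.468248 × 100 = 83.7

83.7%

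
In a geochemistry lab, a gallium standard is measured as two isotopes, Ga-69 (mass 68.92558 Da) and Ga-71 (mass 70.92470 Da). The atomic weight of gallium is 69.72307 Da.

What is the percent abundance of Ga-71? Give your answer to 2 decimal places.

Let x be the fractional abundance of Ga-69; then Ga-71 has abundance 1 − x.
68.92558·x + 70.92470·(1 − x) = 69.72307
(68.92558 − 70.92470)·x = 69.72307 − 70.92470
x = -1.20163 / -1.99912 = 0.60108 → 60.11% Ga-69, 39.89% Ga-71.

39.89%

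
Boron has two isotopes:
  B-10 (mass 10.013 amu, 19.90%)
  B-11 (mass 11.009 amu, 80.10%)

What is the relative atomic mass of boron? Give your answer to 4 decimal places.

10.8108 amu

Average mass = Σ (abundance × isotope mass) = 0.1990 × 10.013 + 0.8010 × 11.009
= 1.99259 + 8.81821 = 10.81080 amu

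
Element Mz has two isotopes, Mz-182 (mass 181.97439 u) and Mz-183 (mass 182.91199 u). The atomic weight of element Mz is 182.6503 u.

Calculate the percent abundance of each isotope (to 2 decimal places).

Mz-182: 27.91%, Mz-183: 72.09%

Let x be the fractional abundance of Mz-182; then Mz-183 has abundance 1 − x.
181.97439·x + 182.91199·(1 − x) = 182.6503
(181.97439 − 182.91199)·x = 182.6503 − 182.91199
x = -0.26169 / -0.93760 = 0.27911 → 27.91% Mz-182, 72.09% Mz-183.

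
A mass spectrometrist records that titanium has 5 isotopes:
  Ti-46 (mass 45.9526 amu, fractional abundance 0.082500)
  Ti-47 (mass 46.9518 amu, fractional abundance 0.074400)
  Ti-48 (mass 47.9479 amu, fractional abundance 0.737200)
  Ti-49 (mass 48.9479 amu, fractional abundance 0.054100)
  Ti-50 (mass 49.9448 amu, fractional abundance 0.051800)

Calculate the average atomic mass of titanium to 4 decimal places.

Weight each isotope mass by its fractional abundance: 0.082500 × 45.9526 + 0.074400 × 46.9518 + 0.737200 × 47.9479 + 0.054100 × 48.9479 + 0.051800 × 49.9448
= 3.79109 + 3.49321 + 35.34719 + 2.64808 + 2.58714 = 47.86671 amu

47.8667 amu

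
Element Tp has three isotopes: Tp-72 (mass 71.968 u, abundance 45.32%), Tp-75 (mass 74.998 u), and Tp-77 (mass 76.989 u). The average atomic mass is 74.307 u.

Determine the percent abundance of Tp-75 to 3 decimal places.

20.416%

The remaining 54.68% is split between Tp-75 (fraction x) and Tp-77 (fraction 0.5468 − x).
Substituting: 74.998x + 76.989(0.5468 − x) = 41.6911024
(74.998 − 76.989)x = -0.4064828  ⇒  x = 0.20416, y = 0.34264
Tp-75: 20.416%, Tp-77: 34.264%.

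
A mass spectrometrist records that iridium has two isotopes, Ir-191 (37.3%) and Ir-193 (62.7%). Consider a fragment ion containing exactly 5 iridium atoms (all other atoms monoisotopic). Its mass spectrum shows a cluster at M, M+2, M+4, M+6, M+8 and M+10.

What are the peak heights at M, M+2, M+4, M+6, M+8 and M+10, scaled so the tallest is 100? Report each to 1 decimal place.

2.1 : 17.7 : 59.5 : 100.0 : 84.0 : 28.3

The 5 Ir atoms are independent, so intensities follow the terms of (0.373 + 0.627)^5.
P(M) = 0.373^5 = 0.007220
P(M+2) = 5 × 0.373^4 × 0.627^1 = 0.060684
P(M+4) = 10 × 0.373^3 × 0.627^2 = 0.204015
P(M+6) = 10 × 0.373^2 × 0.627^3 = 0.342942
P(M+8) = 5 × 0.373^1 × 0.627^4 = 0.288237
P(M+10) = 0.627^5 = 0.096903
The M+6 peak is largest (0.342942); scaling to 100 gives 2.1 : 17.7 : 59.5 : 100.0 : 84.0 : 28.3.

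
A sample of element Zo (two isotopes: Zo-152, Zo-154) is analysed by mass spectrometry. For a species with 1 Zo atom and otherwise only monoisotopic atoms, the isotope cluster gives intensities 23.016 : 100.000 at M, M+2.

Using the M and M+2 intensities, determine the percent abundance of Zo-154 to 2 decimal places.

81.29%

Let p = fractional abundance of Zo-152. I(M+2)/I(M) = [C(1,1)·p^0·(1−p)] / p^1 = 1·(1−p)/p = 100.000/23.016 = 4.3448
(1−p)/p = 4.3448/1 = 4.3448  ⇒  p = 1/(1 + 4.3448) = 0.1871
Zo-152: 18.71%, Zo-154: 81.29%.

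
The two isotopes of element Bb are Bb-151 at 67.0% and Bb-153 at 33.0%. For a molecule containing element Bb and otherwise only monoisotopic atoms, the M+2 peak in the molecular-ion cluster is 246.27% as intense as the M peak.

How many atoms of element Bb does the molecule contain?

For n independent Bb atoms, I(M+2)/I(M) = n · (abundance Bb-153) / (abundance Bb-151) = n · 0.330/0.670.
n = 2.4627 × 0.670/0.330 = 5.00 ≈ 5

5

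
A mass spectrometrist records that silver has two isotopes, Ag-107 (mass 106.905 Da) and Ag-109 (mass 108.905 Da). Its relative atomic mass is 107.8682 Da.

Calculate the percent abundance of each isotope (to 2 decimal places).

Writing the weighted mean with unknown fraction x of Ag-107:
106.905·x + 108.905·(1 − x) = 107.8682
(106.905 − 108.905)·x = 107.8682 − 108.905
x = -1.0368 / -2.000 = 0.51840 → 51.84% Ag-107, 48.16% Ag-109.

Ag-107: 51.84%, Ag-109: 48.16%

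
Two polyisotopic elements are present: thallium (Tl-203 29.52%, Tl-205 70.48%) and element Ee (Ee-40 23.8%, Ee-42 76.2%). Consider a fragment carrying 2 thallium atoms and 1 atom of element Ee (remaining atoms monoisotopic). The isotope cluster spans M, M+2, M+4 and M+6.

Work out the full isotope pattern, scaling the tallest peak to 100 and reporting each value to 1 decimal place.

Thallium pattern (n=2): 0.08714304 : 0.41611392 : 0.49674304
Element Ee pattern (n=1): 0.2380 : 0.7620
Convolve the two distributions (both contribute in 2-u steps):
  M: 0.08714304×0.2380 = 0.020740
  M+2: 0.08714304×0.7620 + 0.41611392×0.2380 = 0.165438
  M+4: 0.41611392×0.7620 + 0.49674304×0.2380 = 0.435304
  M+6: 0.49674304×0.7620 = 0.378518
Scale to base peak (0.435304) = 100: 4.8 : 38.0 : 100.0 : 87.0

4.8 : 38.0 : 100.0 : 87.0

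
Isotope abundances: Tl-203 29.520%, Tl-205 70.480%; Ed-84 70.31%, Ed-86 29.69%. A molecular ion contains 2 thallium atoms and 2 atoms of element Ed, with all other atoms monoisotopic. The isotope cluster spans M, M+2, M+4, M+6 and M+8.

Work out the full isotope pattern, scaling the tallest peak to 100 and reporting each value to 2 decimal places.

10.09 : 56.70 : 100.00 : 57.16 : 10.26

Thallium pattern (n=2): 0.08714304 : 0.41611392 : 0.49674304
Element Ed pattern (n=2): 0.49434961 : 0.41750078 : 0.08814961
Convolve the two distributions (both contribute in 2-u steps):
  M: 0.08714304×0.49434961 = 0.043079
  M+2: 0.08714304×0.41750078 + 0.41611392×0.49434961 = 0.242088
  M+4: 0.08714304×0.08814961 + 0.41611392×0.41750078 + 0.49674304×0.49434961 = 0.426974
  M+6: 0.41611392×0.08814961 + 0.49674304×0.41750078 = 0.244071
  M+8: 0.49674304×0.08814961 = 0.043788
Scale to base peak (0.426974) = 100: 10.09 : 56.70 : 100.00 : 57.16 : 10.26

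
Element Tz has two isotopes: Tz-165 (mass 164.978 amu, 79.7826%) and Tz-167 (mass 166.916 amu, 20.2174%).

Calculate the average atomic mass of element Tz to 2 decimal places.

Ar = Σ fᵢ·mᵢ = 0.797826 × 164.978 + 0.202174 × 166.916
= 131.6237 + 33.7461 = 165.3698 amu

165.37 amu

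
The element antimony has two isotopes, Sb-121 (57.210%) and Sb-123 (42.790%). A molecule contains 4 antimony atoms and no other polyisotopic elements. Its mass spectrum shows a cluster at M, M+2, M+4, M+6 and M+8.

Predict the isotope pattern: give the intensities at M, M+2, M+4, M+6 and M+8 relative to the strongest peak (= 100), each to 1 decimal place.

The 4 Sb atoms are independent, so intensities follow the terms of (0.57210 + 0.42790)^4.
P(M) = 0.57210^4 = 0.107124
P(M+2) = 4 × 0.57210^3 × 0.42790^1 = 0.320493
P(M+4) = 6 × 0.57210^2 × 0.42790^2 = 0.359567
P(M+6) = 4 × 0.57210^1 × 0.42790^3 = 0.179291
P(M+8) = 0.42790^4 = 0.033525
The M+4 peak is largest (0.359567); scaling to 100 gives 29.8 : 89.1 : 100.0 : 49.9 : 9.3.

29.8 : 89.1 : 100.0 : 49.9 : 9.3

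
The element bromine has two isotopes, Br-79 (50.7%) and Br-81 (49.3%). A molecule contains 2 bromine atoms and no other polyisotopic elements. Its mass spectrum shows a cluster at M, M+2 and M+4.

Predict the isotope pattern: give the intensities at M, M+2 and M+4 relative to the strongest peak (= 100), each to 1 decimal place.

Expanding (0.507 + 0.493)^2:
P(M) = 0.507^2 = 0.257049
P(M+2) = 2 × 0.507^1 × 0.493^1 = 0.499902
P(M+4) = 0.493^2 = 0.243049
The M+2 peak is largest (0.499902); scaling to 100 gives 51.4 : 100.0 : 48.6.

51.4 : 100.0 : 48.6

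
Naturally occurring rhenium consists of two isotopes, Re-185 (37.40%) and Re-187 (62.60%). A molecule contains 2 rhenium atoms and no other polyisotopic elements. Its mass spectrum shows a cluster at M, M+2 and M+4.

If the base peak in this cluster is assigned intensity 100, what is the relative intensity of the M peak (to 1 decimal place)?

Binomial terms of (0.3740 + 0.6260)^2: M 0.1399, M+2 0.4682, M+4 0.3919 → M+2 is the base peak.
P(M+2) = C(2,1) × 0.3740^1 × 0.6260^1 = 2 × 0.3740 × 0.6260 = 0.468248 (base)
P(M) = C(2,0) × 0.3740^2 × 0.6260^0 = 1 × 0.139876 × 1.0000 = 0.139876
Relative intensity = 0.139876 / 0.468248 × 100 = 29.9

29.9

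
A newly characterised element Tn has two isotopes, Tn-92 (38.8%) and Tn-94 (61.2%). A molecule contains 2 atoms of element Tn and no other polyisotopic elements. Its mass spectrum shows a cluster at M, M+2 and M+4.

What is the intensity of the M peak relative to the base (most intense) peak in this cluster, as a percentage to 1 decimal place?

31.7%

(0.388 + 0.612)^2 gives M 0.1505, M+2 0.4749, M+4 0.3745; the largest is M+2.
P(M+2) = C(2,1) × 0.388^1 × 0.612^1 = 2 × 0.3880 × 0.6120 = 0.474912 (base)
P(M) = C(2,0) × 0.388^2 × 0.612^0 = 1 × 0.150544 × 1.0000 = 0.150544
Relative intensity = 0.150544 / 0.474912 × 100 = 31.7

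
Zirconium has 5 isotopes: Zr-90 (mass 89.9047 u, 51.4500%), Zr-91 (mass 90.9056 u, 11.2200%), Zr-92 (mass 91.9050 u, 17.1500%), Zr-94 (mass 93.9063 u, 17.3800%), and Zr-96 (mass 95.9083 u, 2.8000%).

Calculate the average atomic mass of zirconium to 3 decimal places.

91.224 u

Average mass = Σ (abundance × isotope mass) = 0.514500 × 89.9047 + 0.112200 × 90.9056 + 0.171500 × 91.9050 + 0.173800 × 93.9063 + 0.028000 × 95.9083
= 46.25597 + 10.19961 + 15.76171 + 16.32091 + 2.68543 = 91.22363 u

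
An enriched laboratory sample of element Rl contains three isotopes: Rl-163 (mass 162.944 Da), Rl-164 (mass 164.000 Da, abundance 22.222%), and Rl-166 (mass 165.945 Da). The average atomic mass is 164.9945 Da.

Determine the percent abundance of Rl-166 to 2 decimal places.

Let x and y be the fractions of Rl-163 and Rl-166. Then x + y = 1 − 0.22222 = 0.77778 and 162.944x + 165.945y = 164.9945 − 0.22222×164.000 = 128.55042.
Substituting: 162.944x + 165.945(0.77778 − x) = 128.55042
(162.944 − 165.945)x = -0.5182821  ⇒  x = 0.17270, y = 0.60508
Rl-163: 17.27%, Rl-166: 60.51%.

60.51%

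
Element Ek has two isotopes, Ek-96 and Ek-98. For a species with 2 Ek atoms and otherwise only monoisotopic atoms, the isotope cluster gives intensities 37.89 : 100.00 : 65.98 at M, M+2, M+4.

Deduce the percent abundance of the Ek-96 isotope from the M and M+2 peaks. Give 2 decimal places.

Write p for the Ek-96 fraction. I(M+2)/I(M) = [C(2,1)·p^1·(1−p)] / p^2 = 2·(1−p)/p = 100.00/37.89 = 2.6392
(1−p)/p = 2.6392/2 = 1.3196  ⇒  p = 1/(1 + 1.3196) = 0.4311
Ek-96: 43.11%, Ek-98: 56.89%.

43.11%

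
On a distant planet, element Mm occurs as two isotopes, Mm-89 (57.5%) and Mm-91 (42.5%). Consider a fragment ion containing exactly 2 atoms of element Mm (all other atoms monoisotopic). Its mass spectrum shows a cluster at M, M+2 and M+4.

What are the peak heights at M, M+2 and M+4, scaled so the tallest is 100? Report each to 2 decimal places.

67.65 : 100.00 : 36.96

The 2 Mm atoms are independent, so intensities follow the terms of (0.575 + 0.425)^2.
P(M) = 0.575^2 = 0.330625
P(M+2) = 2 × 0.575^1 × 0.425^1 = 0.488750
P(M+4) = 0.425^2 = 0.180625
The M+2 peak is largest (0.488750); scaling to 100 gives 67.65 : 100.00 : 36.96.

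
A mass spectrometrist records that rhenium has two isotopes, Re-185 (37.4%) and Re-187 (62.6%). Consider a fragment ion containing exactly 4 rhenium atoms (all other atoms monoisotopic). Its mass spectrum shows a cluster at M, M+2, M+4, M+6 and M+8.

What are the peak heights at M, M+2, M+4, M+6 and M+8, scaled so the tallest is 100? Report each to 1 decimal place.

The 4 Re atoms are independent, so intensities follow the terms of (0.374 + 0.626)^4.
P(M) = 0.374^4 = 0.019565
P(M+2) = 4 × 0.374^3 × 0.626^1 = 0.130993
P(M+4) = 6 × 0.374^2 × 0.626^2 = 0.328884
P(M+6) = 4 × 0.374^1 × 0.626^3 = 0.366990
P(M+8) = 0.626^4 = 0.153567
The M+6 peak is largest (0.366990); scaling to 100 gives 5.3 : 35.7 : 89.6 : 100.0 : 41.8.

5.3 : 35.7 : 89.6 : 100.0 : 41.8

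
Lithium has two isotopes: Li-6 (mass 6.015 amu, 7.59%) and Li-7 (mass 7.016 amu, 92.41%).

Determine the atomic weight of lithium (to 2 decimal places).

Ar = Σ fᵢ·mᵢ = 0.0759 × 6.015 + 0.9241 × 7.016
= 0.4565 + 6.4835 = 6.9400 amu

6.94 amu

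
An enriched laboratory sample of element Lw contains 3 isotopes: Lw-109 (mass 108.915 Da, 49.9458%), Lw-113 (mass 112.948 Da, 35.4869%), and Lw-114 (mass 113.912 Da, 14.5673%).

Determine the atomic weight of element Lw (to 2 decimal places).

Weight each isotope mass by its fractional abundance: 0.499458 × 108.915 + 0.354869 × 112.948 + 0.145673 × 113.912
= 54.3985 + 40.0817 + 16.5939 = 111.0741 Da

111.07 Da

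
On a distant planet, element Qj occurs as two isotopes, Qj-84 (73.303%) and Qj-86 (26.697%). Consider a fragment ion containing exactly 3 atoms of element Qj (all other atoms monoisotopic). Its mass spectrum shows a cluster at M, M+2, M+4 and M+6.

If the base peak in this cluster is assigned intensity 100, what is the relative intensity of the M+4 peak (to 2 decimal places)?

(0.73303 + 0.26697)^3 gives M 0.3939, M+2 0.4304, M+4 0.1567, M+6 0.0190; the largest is M+2.
P(M+2) = C(3,1) × 0.73303^2 × 0.26697^1 = 3 × 0.53733298 × 0.26697 = 0.430355 (base)
P(M+4) = C(3,2) × 0.73303^1 × 0.26697^2 = 3 × 0.73303 × 0.07127298 = 0.156736
Relative intensity = 0.156736 / 0.430355 × 100 = 36.42

36.42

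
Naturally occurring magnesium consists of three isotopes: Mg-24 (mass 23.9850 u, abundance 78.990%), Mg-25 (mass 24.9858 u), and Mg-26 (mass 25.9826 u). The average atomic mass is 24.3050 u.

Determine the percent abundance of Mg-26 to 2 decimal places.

11.01%

Let x and y be the fractions of Mg-25 and Mg-26. Then x + y = 1 − 0.78990 = 0.21010 and 24.9858x + 25.9826y = 24.3050 − 0.78990×23.9850 = 5.3592485.
Substituting: 24.9858x + 25.9826(0.21010 − x) = 5.3592485
(24.9858 − 25.9826)x = -0.09969576  ⇒  x = 0.10002, y = 0.11008
Mg-25: 10.00%, Mg-26: 11.01%.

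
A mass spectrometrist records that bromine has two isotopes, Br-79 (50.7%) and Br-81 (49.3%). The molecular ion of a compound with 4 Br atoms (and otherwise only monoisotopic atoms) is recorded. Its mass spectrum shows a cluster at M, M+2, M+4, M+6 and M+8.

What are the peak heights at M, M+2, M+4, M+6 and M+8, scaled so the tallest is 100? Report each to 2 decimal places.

17.63 : 68.56 : 100.00 : 64.83 : 15.76

Each Br atom is independently Br-79 (p = 0.507) or Br-81 (q = 0.493); the cluster is the binomial expansion (p + q)^4.
P(M) = 0.507^4 = 0.066074
P(M+2) = 4 × 0.507^3 × 0.493^1 = 0.256999
P(M+4) = 6 × 0.507^2 × 0.493^2 = 0.374853
P(M+6) = 4 × 0.507^1 × 0.493^3 = 0.243001
P(M+8) = 0.493^4 = 0.059073
The M+4 peak is largest (0.374853); scaling to 100 gives 17.63 : 68.56 : 100.00 : 64.83 : 15.76.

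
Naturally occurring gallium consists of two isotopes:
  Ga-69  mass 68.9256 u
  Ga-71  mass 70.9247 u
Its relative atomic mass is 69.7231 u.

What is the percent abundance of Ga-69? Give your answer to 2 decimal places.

60.11%

Let x be the fractional abundance of Ga-69; then Ga-71 has abundance 1 − x.
68.9256·x + 70.9247·(1 − x) = 69.7231
(68.9256 − 70.9247)·x = 69.7231 − 70.9247
x = -1.2016 / -1.9991 = 0.60107 → 60.11% Ga-69, 39.89% Ga-71.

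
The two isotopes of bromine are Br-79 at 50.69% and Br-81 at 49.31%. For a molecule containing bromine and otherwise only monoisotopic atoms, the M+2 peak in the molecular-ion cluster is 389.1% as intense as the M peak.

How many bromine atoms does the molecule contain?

4

With n Br atoms, P(M+2)/P(M) = C(n,1)·p^(n−1)q / p^n = n·q/p = n · 0.4931/0.5069.
n = 3.891 × 0.5069/0.4931 = 4.00 ≈ 4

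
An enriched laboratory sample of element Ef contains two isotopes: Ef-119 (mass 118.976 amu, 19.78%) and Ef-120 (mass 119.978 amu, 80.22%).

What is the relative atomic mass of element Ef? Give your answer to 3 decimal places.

119.780 amu

Weight each isotope mass by its fractional abundance: 0.1978 × 118.976 + 0.8022 × 119.978
= 23.5335 + 96.2464 = 119.7799 amu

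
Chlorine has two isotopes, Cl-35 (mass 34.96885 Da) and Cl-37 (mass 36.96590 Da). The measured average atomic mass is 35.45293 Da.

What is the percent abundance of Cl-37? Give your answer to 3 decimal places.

24.240%

With x = fraction of Cl-35 (so Cl-37 is 1 − x):
34.96885·x + 36.96590·(1 − x) = 35.45293
(34.96885 − 36.96590)·x = 35.45293 − 36.96590
x = -1.51297 / -1.99705 = 0.75760 → 75.760% Cl-35, 24.240% Cl-37.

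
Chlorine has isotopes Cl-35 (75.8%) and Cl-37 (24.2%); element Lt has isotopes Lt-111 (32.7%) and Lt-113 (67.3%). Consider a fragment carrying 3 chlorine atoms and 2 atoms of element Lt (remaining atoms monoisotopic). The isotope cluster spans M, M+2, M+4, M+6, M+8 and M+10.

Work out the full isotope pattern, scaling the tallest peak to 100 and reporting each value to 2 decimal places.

Chlorine pattern (n=3): 0.43551951 : 0.41713346 : 0.13317454 : 0.01417249
Element Lt pattern (n=2): 0.106929 : 0.440142 : 0.452929
Convolve the two distributions (both contribute in 2-u steps):
  M: 0.43551951×0.106929 = 0.046570
  M+2: 0.43551951×0.440142 + 0.41713346×0.106929 = 0.236294
  M+4: 0.43551951×0.452929 + 0.41713346×0.440142 + 0.13317454×0.106929 = 0.395098
  M+6: 0.41713346×0.452929 + 0.13317454×0.440142 + 0.01417249×0.106929 = 0.249063
  M+8: 0.13317454×0.452929 + 0.01417249×0.440142 = 0.066557
  M+10: 0.01417249×0.452929 = 0.006419
Scale to base peak (0.395098) = 100: 11.79 : 59.81 : 100.00 : 63.04 : 16.85 : 1.62

11.79 : 59.81 : 100.00 : 63.04 : 16.85 : 1.62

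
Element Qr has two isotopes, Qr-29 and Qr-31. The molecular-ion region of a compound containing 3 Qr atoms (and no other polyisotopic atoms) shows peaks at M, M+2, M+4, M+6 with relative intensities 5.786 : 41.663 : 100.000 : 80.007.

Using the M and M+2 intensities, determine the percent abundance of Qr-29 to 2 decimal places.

29.41%

Write p for the Qr-29 fraction. I(M+2)/I(M) = [C(3,1)·p^2·(1−p)] / p^3 = 3·(1−p)/p = 41.663/5.786 = 7.2007
(1−p)/p = 7.2007/3 = 2.4002  ⇒  p = 1/(1 + 2.4002) = 0.2941
Qr-29: 29.41%, Qr-31: 70.59%.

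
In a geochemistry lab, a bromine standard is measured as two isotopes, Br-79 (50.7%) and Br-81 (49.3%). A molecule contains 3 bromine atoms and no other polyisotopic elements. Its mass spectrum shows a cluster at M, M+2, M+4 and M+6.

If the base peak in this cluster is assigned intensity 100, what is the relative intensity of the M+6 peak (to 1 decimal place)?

31.5

Term probabilities: M 0.1303, M+2 0.3802, M+4 0.3697, M+6 0.1198. Base peak = M+2.
P(M+2) = C(3,1) × 0.507^2 × 0.493^1 = 3 × 0.257049 × 0.4930 = 0.380175 (base)
P(M+6) = C(3,3) × 0.507^0 × 0.493^3 = 1 × 1.0000 × 0.11982316 = 0.119823
Relative intensity = 0.119823 / 0.380175 × 100 = 31.5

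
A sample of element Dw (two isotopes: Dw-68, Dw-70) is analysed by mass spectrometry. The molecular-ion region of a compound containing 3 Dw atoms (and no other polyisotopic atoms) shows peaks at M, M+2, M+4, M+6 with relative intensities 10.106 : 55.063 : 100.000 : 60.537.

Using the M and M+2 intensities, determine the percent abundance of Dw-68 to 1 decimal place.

35.5%

If p is the fraction of Dw that is Dw-68, then I(M+2)/I(M) = [C(3,1)·p^2·(1−p)] / p^3 = 3·(1−p)/p = 55.063/10.106 = 5.4485
(1−p)/p = 5.4485/3 = 1.8162  ⇒  p = 1/(1 + 1.8162) = 0.3551
Dw-68: 35.5%, Dw-70: 64.5%.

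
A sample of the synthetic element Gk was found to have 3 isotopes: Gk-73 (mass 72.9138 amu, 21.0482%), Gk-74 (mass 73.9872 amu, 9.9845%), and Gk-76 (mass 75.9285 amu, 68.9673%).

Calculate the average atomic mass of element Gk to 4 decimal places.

75.1001 amu

The abundance-weighted mean is 0.210482 × 72.9138 + 0.099845 × 73.9872 + 0.689673 × 75.9285
= 15.34704 + 7.38725 + 52.36584 = 75.10013 amu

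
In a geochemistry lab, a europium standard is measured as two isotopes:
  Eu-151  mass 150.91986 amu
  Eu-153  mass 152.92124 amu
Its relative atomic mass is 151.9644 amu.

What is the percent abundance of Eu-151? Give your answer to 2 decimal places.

Writing the weighted mean with unknown fraction x of Eu-151:
150.91986·x + 152.92124·(1 − x) = 151.9644
(150.91986 − 152.92124)·x = 151.9644 − 152.92124
x = -0.95684 / -2.00138 = 0.47809 → 47.81% Eu-151, 52.19% Eu-153.

47.81%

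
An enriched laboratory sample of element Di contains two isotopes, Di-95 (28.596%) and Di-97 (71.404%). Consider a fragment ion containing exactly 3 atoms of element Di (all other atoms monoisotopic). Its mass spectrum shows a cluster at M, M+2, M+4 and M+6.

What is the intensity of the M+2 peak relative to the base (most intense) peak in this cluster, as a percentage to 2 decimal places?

Term probabilities: M 0.0234, M+2 0.1752, M+4 0.4374, M+6 0.3641. Base peak = M+4.
P(M+4) = C(3,2) × 0.28596^1 × 0.71404^2 = 3 × 0.28596 × 0.50985312 = 0.437393 (base)
P(M+2) = C(3,1) × 0.28596^2 × 0.71404^1 = 3 × 0.08177312 × 0.71404 = 0.175168
Relative intensity = 0.175168 / 0.437393 × 100 = 40.05

40.05%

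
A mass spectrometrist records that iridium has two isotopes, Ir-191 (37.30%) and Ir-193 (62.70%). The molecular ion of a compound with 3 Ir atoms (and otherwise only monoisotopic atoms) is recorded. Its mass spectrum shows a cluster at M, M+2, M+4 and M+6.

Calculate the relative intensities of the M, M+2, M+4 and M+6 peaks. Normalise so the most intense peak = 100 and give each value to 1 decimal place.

The 3 Ir atoms are independent, so intensities follow the terms of (0.3730 + 0.6270)^3.
P(M) = 0.3730^3 = 0.051895
P(M+2) = 3 × 0.3730^2 × 0.6270^1 = 0.261702
P(M+4) = 3 × 0.3730^1 × 0.6270^2 = 0.439911
P(M+6) = 0.6270^3 = 0.246492
The M+4 peak is largest (0.439911); scaling to 100 gives 11.8 : 59.5 : 100.0 : 56.0.

11.8 : 59.5 : 100.0 : 56.0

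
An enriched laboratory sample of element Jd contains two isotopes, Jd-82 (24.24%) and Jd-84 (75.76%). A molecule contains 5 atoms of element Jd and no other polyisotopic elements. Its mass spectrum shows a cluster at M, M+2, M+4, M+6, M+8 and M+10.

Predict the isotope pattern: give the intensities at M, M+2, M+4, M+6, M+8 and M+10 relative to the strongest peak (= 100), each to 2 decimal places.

The 5 Jd atoms are independent, so intensities follow the terms of (0.2424 + 0.7576)^5.
P(M) = 0.2424^5 = 0.000837
P(M+2) = 5 × 0.2424^4 × 0.7576^1 = 0.013078
P(M+4) = 10 × 0.2424^3 × 0.7576^2 = 0.081748
P(M+6) = 10 × 0.2424^2 × 0.7576^3 = 0.255497
P(M+8) = 5 × 0.2424^1 × 0.7576^4 = 0.399266
P(M+10) = 0.7576^5 = 0.249574
The M+8 peak is largest (0.399266); scaling to 100 gives 0.21 : 3.28 : 20.47 : 63.99 : 100.00 : 62.51.

0.21 : 3.28 : 20.47 : 63.99 : 100.00 : 62.51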